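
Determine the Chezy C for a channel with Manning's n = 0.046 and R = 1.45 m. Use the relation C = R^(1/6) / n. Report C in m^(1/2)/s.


The Chezy coefficient relates to Manning's n through C = R^(1/6) / n.
R^(1/6) = 1.45^(1/6) = 1.063885.
C = 1.063885 / 0.046 = 23.13 m^(1/2)/s.

23.13


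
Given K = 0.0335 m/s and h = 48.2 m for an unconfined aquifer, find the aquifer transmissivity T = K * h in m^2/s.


Transmissivity is defined as T = K * h.
T = 0.0335 * 48.2
  = 1.6147 m^2/s.

1.6147


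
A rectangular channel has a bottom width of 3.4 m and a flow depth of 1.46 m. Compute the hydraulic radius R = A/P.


For a rectangular section:
Flow area A = b * y = 3.4 * 1.46 = 4.96 m^2.
Wetted perimeter P = b + 2y = 3.4 + 2*1.46 = 6.32 m.
Hydraulic radius R = A/P = 4.96 / 6.32 = 0.7854 m.

0.7854


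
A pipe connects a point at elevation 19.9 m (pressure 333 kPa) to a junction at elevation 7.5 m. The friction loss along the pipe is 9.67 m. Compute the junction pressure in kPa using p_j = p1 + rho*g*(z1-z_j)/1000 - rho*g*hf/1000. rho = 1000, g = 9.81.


Junction pressure: p_j = p1 + rho*g*(z1 - z_j)/1000 - rho*g*hf/1000.
Elevation term = 1000*9.81*(19.9 - 7.5)/1000 = 121.644 kPa.
Friction term = 1000*9.81*9.67/1000 = 94.863 kPa.
p_j = 333 + 121.644 - 94.863 = 359.78 kPa.

359.78


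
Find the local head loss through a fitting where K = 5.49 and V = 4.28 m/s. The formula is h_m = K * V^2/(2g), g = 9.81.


Minor loss formula: h_m = K * V^2/(2g).
V^2 = 4.28^2 = 18.3184.
V^2/(2g) = 18.3184 / 19.62 = 0.9337 m.
h_m = 5.49 * 0.9337 = 5.1258 m.

5.1258


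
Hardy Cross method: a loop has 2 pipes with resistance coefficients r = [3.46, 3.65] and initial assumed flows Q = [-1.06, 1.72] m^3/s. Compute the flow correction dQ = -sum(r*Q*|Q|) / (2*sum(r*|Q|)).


Numerator terms (r*Q*|Q|): 3.46*-1.06*|-1.06| = -3.8877; 3.65*1.72*|1.72| = 10.7982.
Sum of numerator = 6.9105.
Denominator terms (r*|Q|): 3.46*|-1.06| = 3.6676; 3.65*|1.72| = 6.278.
2 * sum of denominator = 2 * 9.9456 = 19.8912.
dQ = -6.9105 / 19.8912 = -0.3474 m^3/s.

-0.3474


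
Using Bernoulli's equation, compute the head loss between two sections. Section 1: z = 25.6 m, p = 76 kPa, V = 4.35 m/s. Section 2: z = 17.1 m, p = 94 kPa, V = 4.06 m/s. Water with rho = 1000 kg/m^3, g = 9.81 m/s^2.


Total head at each section: H = z + p/(rho*g) + V^2/(2g).
H1 = 25.6 + 76*1000/(1000*9.81) + 4.35^2/(2*9.81)
   = 25.6 + 7.747 + 0.9644
   = 34.312 m.
H2 = 17.1 + 94*1000/(1000*9.81) + 4.06^2/(2*9.81)
   = 17.1 + 9.582 + 0.8401
   = 27.522 m.
h_L = H1 - H2 = 34.312 - 27.522 = 6.789 m.

6.789


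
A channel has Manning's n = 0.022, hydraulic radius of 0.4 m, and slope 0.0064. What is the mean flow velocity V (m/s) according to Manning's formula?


Manning's equation gives V = (1/n) * R^(2/3) * S^(1/2).
First, compute R^(2/3) = 0.4^(2/3) = 0.5429.
Next, S^(1/2) = 0.0064^(1/2) = 0.08.
Then 1/n = 1/0.022 = 45.45.
V = 45.45 * 0.5429 * 0.08 = 1.9741 m/s.

1.9741


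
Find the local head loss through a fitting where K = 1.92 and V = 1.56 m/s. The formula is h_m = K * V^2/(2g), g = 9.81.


Minor loss formula: h_m = K * V^2/(2g).
V^2 = 1.56^2 = 2.4336.
V^2/(2g) = 2.4336 / 19.62 = 0.124 m.
h_m = 1.92 * 0.124 = 0.2382 m.

0.2382


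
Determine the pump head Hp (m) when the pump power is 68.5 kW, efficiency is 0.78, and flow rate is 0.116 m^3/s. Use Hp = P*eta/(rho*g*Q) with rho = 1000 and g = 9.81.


Pump head formula: Hp = P * eta / (rho * g * Q).
Numerator: P * eta = 68.5 * 1000 * 0.78 = 53430.0 W.
Denominator: rho * g * Q = 1000 * 9.81 * 0.116 = 1137.96.
Hp = 53430.0 / 1137.96 = 46.95 m.

46.95


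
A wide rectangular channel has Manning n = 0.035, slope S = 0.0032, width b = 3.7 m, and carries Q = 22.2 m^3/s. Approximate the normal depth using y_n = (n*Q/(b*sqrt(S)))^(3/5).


We use the wide-channel approximation y_n = (n*Q/(b*sqrt(S)))^(3/5).
sqrt(S) = sqrt(0.0032) = 0.056569.
Numerator: n*Q = 0.035 * 22.2 = 0.777.
Denominator: b*sqrt(S) = 3.7 * 0.056569 = 0.209305.
arg = 3.7123.
y_n = 3.7123^(3/5) = 2.1968 m.

2.1968


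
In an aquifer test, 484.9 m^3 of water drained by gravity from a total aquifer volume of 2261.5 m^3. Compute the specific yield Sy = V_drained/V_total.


Specific yield Sy = Volume drained / Total volume.
Sy = 484.9 / 2261.5
   = 0.2144.

0.2144


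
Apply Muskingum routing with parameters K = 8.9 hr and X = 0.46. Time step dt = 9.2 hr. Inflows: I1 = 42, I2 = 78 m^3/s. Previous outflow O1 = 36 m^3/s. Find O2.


Muskingum coefficients:
denom = 2*K*(1-X) + dt = 2*8.9*(1-0.46) + 9.2 = 18.812.
C0 = (dt - 2*K*X)/denom = (9.2 - 2*8.9*0.46)/18.812 = 0.0538.
C1 = (dt + 2*K*X)/denom = (9.2 + 2*8.9*0.46)/18.812 = 0.9243.
C2 = (2*K*(1-X) - dt)/denom = 0.0219.
O2 = C0*I2 + C1*I1 + C2*O1
   = 0.0538*78 + 0.9243*42 + 0.0219*36
   = 43.81 m^3/s.

43.81


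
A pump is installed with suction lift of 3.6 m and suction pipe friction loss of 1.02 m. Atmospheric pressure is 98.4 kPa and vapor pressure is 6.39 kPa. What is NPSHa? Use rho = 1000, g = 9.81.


NPSHa = p_atm/(rho*g) - z_s - hf_s - p_vap/(rho*g).
p_atm/(rho*g) = 98.4*1000 / (1000*9.81) = 10.031 m.
p_vap/(rho*g) = 6.39*1000 / (1000*9.81) = 0.651 m.
NPSHa = 10.031 - 3.6 - 1.02 - 0.651
      = 4.76 m.

4.76


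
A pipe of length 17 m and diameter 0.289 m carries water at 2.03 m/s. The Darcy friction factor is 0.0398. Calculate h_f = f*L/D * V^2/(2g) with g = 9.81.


Darcy-Weisbach equation: h_f = f * (L/D) * V^2/(2g).
f * L/D = 0.0398 * 17/0.289 = 2.3412.
V^2/(2g) = 2.03^2 / (2*9.81) = 4.1209 / 19.62 = 0.21 m.
h_f = 2.3412 * 0.21 = 0.492 m.

0.492


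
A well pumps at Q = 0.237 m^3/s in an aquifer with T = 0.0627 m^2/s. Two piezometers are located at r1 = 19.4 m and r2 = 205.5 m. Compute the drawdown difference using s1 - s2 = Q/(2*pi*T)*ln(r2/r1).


Thiem equation: s1 - s2 = Q/(2*pi*T) * ln(r2/r1).
ln(r2/r1) = ln(205.5/19.4) = 2.3602.
Q/(2*pi*T) = 0.237 / (2*pi*0.0627) = 0.237 / 0.394 = 0.6016.
s1 - s2 = 0.6016 * 2.3602 = 1.4199 m.

1.4199


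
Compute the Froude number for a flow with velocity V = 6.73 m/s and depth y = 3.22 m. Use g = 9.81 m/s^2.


The Froude number is defined as Fr = V / sqrt(g*y).
g*y = 9.81 * 3.22 = 31.5882.
sqrt(g*y) = sqrt(31.5882) = 5.6203.
Fr = 6.73 / 5.6203 = 1.1974.

1.1974


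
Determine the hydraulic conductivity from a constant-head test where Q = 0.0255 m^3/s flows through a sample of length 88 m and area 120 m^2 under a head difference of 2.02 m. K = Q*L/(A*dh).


From K = Q*L / (A*dh):
Numerator: Q*L = 0.0255 * 88 = 2.244.
Denominator: A*dh = 120 * 2.02 = 242.4.
K = 2.244 / 242.4 = 0.009257 m/s.

0.009257


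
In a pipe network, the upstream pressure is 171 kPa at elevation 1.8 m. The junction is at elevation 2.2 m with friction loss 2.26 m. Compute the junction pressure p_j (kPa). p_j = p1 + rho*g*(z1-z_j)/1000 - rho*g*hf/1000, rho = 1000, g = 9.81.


Junction pressure: p_j = p1 + rho*g*(z1 - z_j)/1000 - rho*g*hf/1000.
Elevation term = 1000*9.81*(1.8 - 2.2)/1000 = -3.924 kPa.
Friction term = 1000*9.81*2.26/1000 = 22.171 kPa.
p_j = 171 + -3.924 - 22.171 = 144.91 kPa.

144.91


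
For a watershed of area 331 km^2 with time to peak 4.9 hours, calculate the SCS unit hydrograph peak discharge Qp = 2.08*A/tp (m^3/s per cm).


SCS formula: Qp = 2.08 * A / tp.
Qp = 2.08 * 331 / 4.9
   = 688.48 / 4.9
   = 140.51 m^3/s per cm.

140.51


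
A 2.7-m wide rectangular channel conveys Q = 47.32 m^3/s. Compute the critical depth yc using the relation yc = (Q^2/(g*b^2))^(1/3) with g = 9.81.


Using yc = (Q^2 / (g * b^2))^(1/3):
Q^2 = 47.32^2 = 2239.18.
g * b^2 = 9.81 * 2.7^2 = 9.81 * 7.29 = 71.51.
Q^2 / (g*b^2) = 2239.18 / 71.51 = 31.3128.
yc = 31.3128^(1/3) = 3.1518 m.

3.1518


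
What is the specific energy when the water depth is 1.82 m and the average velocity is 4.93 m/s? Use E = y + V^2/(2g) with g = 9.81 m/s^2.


Specific energy E = y + V^2/(2g).
Velocity head = V^2/(2g) = 4.93^2 / (2*9.81) = 24.3049 / 19.62 = 1.2388 m.
E = 1.82 + 1.2388 = 3.0588 m.

3.0588


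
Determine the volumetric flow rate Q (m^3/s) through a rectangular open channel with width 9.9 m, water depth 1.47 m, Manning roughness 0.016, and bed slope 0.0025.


For a rectangular channel, the cross-sectional area A = b * y = 9.9 * 1.47 = 14.55 m^2.
The wetted perimeter P = b + 2y = 9.9 + 2*1.47 = 12.84 m.
Hydraulic radius R = A/P = 14.55/12.84 = 1.1334 m.
Velocity V = (1/n)*R^(2/3)*S^(1/2) = (1/0.016)*1.1334^(2/3)*0.0025^(1/2) = 3.3971 m/s.
Discharge Q = A * V = 14.55 * 3.3971 = 49.438 m^3/s.

49.438


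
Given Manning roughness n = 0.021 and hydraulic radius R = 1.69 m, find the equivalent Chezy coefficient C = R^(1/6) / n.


The Chezy coefficient relates to Manning's n through C = R^(1/6) / n.
R^(1/6) = 1.69^(1/6) = 1.091393.
C = 1.091393 / 0.021 = 51.97 m^(1/2)/s.

51.97


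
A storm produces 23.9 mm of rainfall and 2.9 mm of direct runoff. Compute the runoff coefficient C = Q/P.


The runoff coefficient C = runoff depth / rainfall depth.
C = 2.9 / 23.9
  = 0.1213.

0.1213


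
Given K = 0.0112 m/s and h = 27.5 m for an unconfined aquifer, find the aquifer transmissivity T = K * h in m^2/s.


Transmissivity is defined as T = K * h.
T = 0.0112 * 27.5
  = 0.308 m^2/s.

0.308


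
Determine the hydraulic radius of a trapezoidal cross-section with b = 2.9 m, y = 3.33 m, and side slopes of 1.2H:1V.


For a trapezoidal section with side slope z:
A = (b + z*y)*y = (2.9 + 1.2*3.33)*3.33 = 22.964 m^2.
P = b + 2*y*sqrt(1 + z^2) = 2.9 + 2*3.33*sqrt(1 + 1.2^2) = 13.303 m.
R = A/P = 22.964 / 13.303 = 1.7262 m.

1.7262


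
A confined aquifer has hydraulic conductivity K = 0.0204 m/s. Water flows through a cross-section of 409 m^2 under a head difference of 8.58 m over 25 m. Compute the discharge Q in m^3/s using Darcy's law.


Darcy's law: Q = K * A * i, where i = dh/L.
Hydraulic gradient i = 8.58 / 25 = 0.3432.
Q = 0.0204 * 409 * 0.3432
  = 2.8635 m^3/s.

2.8635


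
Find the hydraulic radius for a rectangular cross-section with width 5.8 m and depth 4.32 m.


For a rectangular section:
Flow area A = b * y = 5.8 * 4.32 = 25.06 m^2.
Wetted perimeter P = b + 2y = 5.8 + 2*4.32 = 14.44 m.
Hydraulic radius R = A/P = 25.06 / 14.44 = 1.7352 m.

1.7352


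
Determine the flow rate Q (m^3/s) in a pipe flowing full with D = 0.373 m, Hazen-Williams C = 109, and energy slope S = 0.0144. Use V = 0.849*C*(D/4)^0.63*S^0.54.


For a full circular pipe, R = D/4 = 0.373/4 = 0.0932 m.
V = 0.849 * 109 * 0.0932^0.63 * 0.0144^0.54
  = 0.849 * 109 * 0.224326 * 0.101278
  = 2.1025 m/s.
Pipe area A = pi*D^2/4 = pi*0.373^2/4 = 0.1093 m^2.
Q = A * V = 0.1093 * 2.1025 = 0.2297 m^3/s.

0.2297


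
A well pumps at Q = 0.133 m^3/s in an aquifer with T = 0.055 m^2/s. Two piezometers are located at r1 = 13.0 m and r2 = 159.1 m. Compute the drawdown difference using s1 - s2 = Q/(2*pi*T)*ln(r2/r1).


Thiem equation: s1 - s2 = Q/(2*pi*T) * ln(r2/r1).
ln(r2/r1) = ln(159.1/13.0) = 2.5046.
Q/(2*pi*T) = 0.133 / (2*pi*0.055) = 0.133 / 0.3456 = 0.3849.
s1 - s2 = 0.3849 * 2.5046 = 0.9639 m.

0.9639


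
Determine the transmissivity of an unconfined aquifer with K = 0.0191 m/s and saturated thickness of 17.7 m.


Transmissivity is defined as T = K * h.
T = 0.0191 * 17.7
  = 0.3381 m^2/s.

0.3381


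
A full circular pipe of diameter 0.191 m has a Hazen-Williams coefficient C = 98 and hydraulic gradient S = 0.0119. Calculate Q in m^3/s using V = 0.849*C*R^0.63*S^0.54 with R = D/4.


For a full circular pipe, R = D/4 = 0.191/4 = 0.0478 m.
V = 0.849 * 98 * 0.0478^0.63 * 0.0119^0.54
  = 0.849 * 98 * 0.147148 * 0.091368
  = 1.1186 m/s.
Pipe area A = pi*D^2/4 = pi*0.191^2/4 = 0.0287 m^2.
Q = A * V = 0.0287 * 1.1186 = 0.0321 m^3/s.

0.0321


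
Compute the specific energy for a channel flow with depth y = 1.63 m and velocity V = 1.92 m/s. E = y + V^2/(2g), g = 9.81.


Specific energy E = y + V^2/(2g).
Velocity head = V^2/(2g) = 1.92^2 / (2*9.81) = 3.6864 / 19.62 = 0.1879 m.
E = 1.63 + 0.1879 = 1.8179 m.

1.8179


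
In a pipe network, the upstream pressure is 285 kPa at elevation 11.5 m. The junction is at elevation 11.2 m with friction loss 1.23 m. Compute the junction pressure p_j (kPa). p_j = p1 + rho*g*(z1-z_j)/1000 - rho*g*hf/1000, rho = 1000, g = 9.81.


Junction pressure: p_j = p1 + rho*g*(z1 - z_j)/1000 - rho*g*hf/1000.
Elevation term = 1000*9.81*(11.5 - 11.2)/1000 = 2.943 kPa.
Friction term = 1000*9.81*1.23/1000 = 12.066 kPa.
p_j = 285 + 2.943 - 12.066 = 275.88 kPa.

275.88


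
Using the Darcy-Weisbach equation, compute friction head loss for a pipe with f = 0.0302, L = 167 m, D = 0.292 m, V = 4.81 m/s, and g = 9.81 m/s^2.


Darcy-Weisbach equation: h_f = f * (L/D) * V^2/(2g).
f * L/D = 0.0302 * 167/0.292 = 17.2719.
V^2/(2g) = 4.81^2 / (2*9.81) = 23.1361 / 19.62 = 1.1792 m.
h_f = 17.2719 * 1.1792 = 20.367 m.

20.367


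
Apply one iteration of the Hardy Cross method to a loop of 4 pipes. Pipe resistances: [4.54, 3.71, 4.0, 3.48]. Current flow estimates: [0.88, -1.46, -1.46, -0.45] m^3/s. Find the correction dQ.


Numerator terms (r*Q*|Q|): 4.54*0.88*|0.88| = 3.5158; 3.71*-1.46*|-1.46| = -7.9082; 4.0*-1.46*|-1.46| = -8.5264; 3.48*-0.45*|-0.45| = -0.7047.
Sum of numerator = -13.6236.
Denominator terms (r*|Q|): 4.54*|0.88| = 3.9952; 3.71*|-1.46| = 5.4166; 4.0*|-1.46| = 5.84; 3.48*|-0.45| = 1.566.
2 * sum of denominator = 2 * 16.8178 = 33.6356.
dQ = --13.6236 / 33.6356 = 0.405 m^3/s.

0.405


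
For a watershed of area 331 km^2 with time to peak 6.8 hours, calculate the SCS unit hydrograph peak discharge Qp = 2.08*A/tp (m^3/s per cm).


SCS formula: Qp = 2.08 * A / tp.
Qp = 2.08 * 331 / 6.8
   = 688.48 / 6.8
   = 101.25 m^3/s per cm.

101.25


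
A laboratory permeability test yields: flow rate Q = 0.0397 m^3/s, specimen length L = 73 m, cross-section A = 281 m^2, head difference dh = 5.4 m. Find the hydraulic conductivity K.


From K = Q*L / (A*dh):
Numerator: Q*L = 0.0397 * 73 = 2.8981.
Denominator: A*dh = 281 * 5.4 = 1517.4.
K = 2.8981 / 1517.4 = 0.00191 m/s.

0.00191


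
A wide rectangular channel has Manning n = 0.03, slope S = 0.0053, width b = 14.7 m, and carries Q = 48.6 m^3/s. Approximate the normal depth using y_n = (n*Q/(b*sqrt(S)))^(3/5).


We use the wide-channel approximation y_n = (n*Q/(b*sqrt(S)))^(3/5).
sqrt(S) = sqrt(0.0053) = 0.072801.
Numerator: n*Q = 0.03 * 48.6 = 1.458.
Denominator: b*sqrt(S) = 14.7 * 0.072801 = 1.070175.
arg = 1.3624.
y_n = 1.3624^(3/5) = 1.2039 m.

1.2039


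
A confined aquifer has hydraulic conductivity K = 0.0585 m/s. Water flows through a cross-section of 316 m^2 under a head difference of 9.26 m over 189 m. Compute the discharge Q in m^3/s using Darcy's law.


Darcy's law: Q = K * A * i, where i = dh/L.
Hydraulic gradient i = 9.26 / 189 = 0.048995.
Q = 0.0585 * 316 * 0.048995
  = 0.9057 m^3/s.

0.9057


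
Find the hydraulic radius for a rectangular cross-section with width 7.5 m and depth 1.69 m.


For a rectangular section:
Flow area A = b * y = 7.5 * 1.69 = 12.67 m^2.
Wetted perimeter P = b + 2y = 7.5 + 2*1.69 = 10.88 m.
Hydraulic radius R = A/P = 12.67 / 10.88 = 1.165 m.

1.165


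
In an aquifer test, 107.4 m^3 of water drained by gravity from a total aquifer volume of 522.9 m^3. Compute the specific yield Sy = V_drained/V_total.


Specific yield Sy = Volume drained / Total volume.
Sy = 107.4 / 522.9
   = 0.2054.

0.2054


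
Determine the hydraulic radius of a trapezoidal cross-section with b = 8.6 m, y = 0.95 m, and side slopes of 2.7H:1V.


For a trapezoidal section with side slope z:
A = (b + z*y)*y = (8.6 + 2.7*0.95)*0.95 = 10.607 m^2.
P = b + 2*y*sqrt(1 + z^2) = 8.6 + 2*0.95*sqrt(1 + 2.7^2) = 14.071 m.
R = A/P = 10.607 / 14.071 = 0.7538 m.

0.7538


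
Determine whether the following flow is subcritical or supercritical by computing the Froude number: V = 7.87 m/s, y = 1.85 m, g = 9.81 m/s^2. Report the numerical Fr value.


The Froude number is defined as Fr = V / sqrt(g*y).
g*y = 9.81 * 1.85 = 18.1485.
sqrt(g*y) = sqrt(18.1485) = 4.2601.
Fr = 7.87 / 4.2601 = 1.8474.
Since Fr > 1, the flow is supercritical.

1.8474


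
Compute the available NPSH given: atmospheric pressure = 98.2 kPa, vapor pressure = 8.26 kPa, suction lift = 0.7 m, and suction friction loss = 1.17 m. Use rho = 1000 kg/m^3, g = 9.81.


NPSHa = p_atm/(rho*g) - z_s - hf_s - p_vap/(rho*g).
p_atm/(rho*g) = 98.2*1000 / (1000*9.81) = 10.01 m.
p_vap/(rho*g) = 8.26*1000 / (1000*9.81) = 0.842 m.
NPSHa = 10.01 - 0.7 - 1.17 - 0.842
      = 7.3 m.

7.3


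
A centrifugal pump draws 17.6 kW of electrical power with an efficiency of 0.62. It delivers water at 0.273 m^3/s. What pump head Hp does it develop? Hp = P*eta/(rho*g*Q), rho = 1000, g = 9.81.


Pump head formula: Hp = P * eta / (rho * g * Q).
Numerator: P * eta = 17.6 * 1000 * 0.62 = 10912.0 W.
Denominator: rho * g * Q = 1000 * 9.81 * 0.273 = 2678.13.
Hp = 10912.0 / 2678.13 = 4.07 m.

4.07


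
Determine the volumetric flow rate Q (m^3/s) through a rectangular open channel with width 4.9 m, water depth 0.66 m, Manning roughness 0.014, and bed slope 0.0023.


For a rectangular channel, the cross-sectional area A = b * y = 4.9 * 0.66 = 3.23 m^2.
The wetted perimeter P = b + 2y = 4.9 + 2*0.66 = 6.22 m.
Hydraulic radius R = A/P = 3.23/6.22 = 0.5199 m.
Velocity V = (1/n)*R^(2/3)*S^(1/2) = (1/0.014)*0.5199^(2/3)*0.0023^(1/2) = 2.215 m/s.
Discharge Q = A * V = 3.23 * 2.215 = 7.163 m^3/s.

7.163


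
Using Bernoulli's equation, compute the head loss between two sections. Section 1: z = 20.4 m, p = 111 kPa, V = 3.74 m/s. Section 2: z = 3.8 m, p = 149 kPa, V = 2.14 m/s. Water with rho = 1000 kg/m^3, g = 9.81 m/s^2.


Total head at each section: H = z + p/(rho*g) + V^2/(2g).
H1 = 20.4 + 111*1000/(1000*9.81) + 3.74^2/(2*9.81)
   = 20.4 + 11.315 + 0.7129
   = 32.428 m.
H2 = 3.8 + 149*1000/(1000*9.81) + 2.14^2/(2*9.81)
   = 3.8 + 15.189 + 0.2334
   = 19.222 m.
h_L = H1 - H2 = 32.428 - 19.222 = 13.206 m.

13.206


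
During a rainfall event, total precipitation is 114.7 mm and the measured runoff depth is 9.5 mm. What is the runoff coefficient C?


The runoff coefficient C = runoff depth / rainfall depth.
C = 9.5 / 114.7
  = 0.0828.

0.0828


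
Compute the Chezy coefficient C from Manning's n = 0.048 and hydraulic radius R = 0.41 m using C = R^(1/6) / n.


The Chezy coefficient relates to Manning's n through C = R^(1/6) / n.
R^(1/6) = 0.41^(1/6) = 0.861914.
C = 0.861914 / 0.048 = 17.96 m^(1/2)/s.

17.96


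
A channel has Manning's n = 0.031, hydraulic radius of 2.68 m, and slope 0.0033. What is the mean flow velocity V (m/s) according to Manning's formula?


Manning's equation gives V = (1/n) * R^(2/3) * S^(1/2).
First, compute R^(2/3) = 2.68^(2/3) = 1.9294.
Next, S^(1/2) = 0.0033^(1/2) = 0.057446.
Then 1/n = 1/0.031 = 32.26.
V = 32.26 * 1.9294 * 0.057446 = 3.5753 m/s.

3.5753


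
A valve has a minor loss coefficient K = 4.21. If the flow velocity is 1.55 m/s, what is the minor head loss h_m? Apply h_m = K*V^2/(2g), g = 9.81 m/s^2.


Minor loss formula: h_m = K * V^2/(2g).
V^2 = 1.55^2 = 2.4025.
V^2/(2g) = 2.4025 / 19.62 = 0.1225 m.
h_m = 4.21 * 0.1225 = 0.5155 m.

0.5155


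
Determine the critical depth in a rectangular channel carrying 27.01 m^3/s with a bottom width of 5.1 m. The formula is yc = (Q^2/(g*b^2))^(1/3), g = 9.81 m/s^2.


Using yc = (Q^2 / (g * b^2))^(1/3):
Q^2 = 27.01^2 = 729.54.
g * b^2 = 9.81 * 5.1^2 = 9.81 * 26.01 = 255.16.
Q^2 / (g*b^2) = 729.54 / 255.16 = 2.8591.
yc = 2.8591^(1/3) = 1.4193 m.

1.4193


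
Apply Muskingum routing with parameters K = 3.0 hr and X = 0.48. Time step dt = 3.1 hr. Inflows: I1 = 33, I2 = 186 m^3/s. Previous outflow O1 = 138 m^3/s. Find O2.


Muskingum coefficients:
denom = 2*K*(1-X) + dt = 2*3.0*(1-0.48) + 3.1 = 6.22.
C0 = (dt - 2*K*X)/denom = (3.1 - 2*3.0*0.48)/6.22 = 0.0354.
C1 = (dt + 2*K*X)/denom = (3.1 + 2*3.0*0.48)/6.22 = 0.9614.
C2 = (2*K*(1-X) - dt)/denom = 0.0032.
O2 = C0*I2 + C1*I1 + C2*O1
   = 0.0354*186 + 0.9614*33 + 0.0032*138
   = 38.75 m^3/s.

38.75


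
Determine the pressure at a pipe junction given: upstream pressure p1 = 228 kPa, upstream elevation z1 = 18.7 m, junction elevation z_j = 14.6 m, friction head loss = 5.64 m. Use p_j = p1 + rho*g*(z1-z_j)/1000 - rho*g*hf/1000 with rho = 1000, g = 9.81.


Junction pressure: p_j = p1 + rho*g*(z1 - z_j)/1000 - rho*g*hf/1000.
Elevation term = 1000*9.81*(18.7 - 14.6)/1000 = 40.221 kPa.
Friction term = 1000*9.81*5.64/1000 = 55.328 kPa.
p_j = 228 + 40.221 - 55.328 = 212.89 kPa.

212.89


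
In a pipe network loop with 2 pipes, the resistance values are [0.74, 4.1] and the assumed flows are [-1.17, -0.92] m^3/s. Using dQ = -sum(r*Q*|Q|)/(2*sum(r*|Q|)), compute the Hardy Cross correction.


Numerator terms (r*Q*|Q|): 0.74*-1.17*|-1.17| = -1.013; 4.1*-0.92*|-0.92| = -3.4702.
Sum of numerator = -4.4832.
Denominator terms (r*|Q|): 0.74*|-1.17| = 0.8658; 4.1*|-0.92| = 3.772.
2 * sum of denominator = 2 * 4.6378 = 9.2756.
dQ = --4.4832 / 9.2756 = 0.4833 m^3/s.

0.4833


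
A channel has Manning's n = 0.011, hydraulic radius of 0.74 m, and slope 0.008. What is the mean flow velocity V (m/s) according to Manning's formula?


Manning's equation gives V = (1/n) * R^(2/3) * S^(1/2).
First, compute R^(2/3) = 0.74^(2/3) = 0.8181.
Next, S^(1/2) = 0.008^(1/2) = 0.089443.
Then 1/n = 1/0.011 = 90.91.
V = 90.91 * 0.8181 * 0.089443 = 6.6523 m/s.

6.6523


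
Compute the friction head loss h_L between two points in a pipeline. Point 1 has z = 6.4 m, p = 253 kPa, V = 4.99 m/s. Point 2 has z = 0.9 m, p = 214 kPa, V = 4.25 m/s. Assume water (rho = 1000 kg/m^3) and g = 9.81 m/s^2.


Total head at each section: H = z + p/(rho*g) + V^2/(2g).
H1 = 6.4 + 253*1000/(1000*9.81) + 4.99^2/(2*9.81)
   = 6.4 + 25.79 + 1.2691
   = 33.459 m.
H2 = 0.9 + 214*1000/(1000*9.81) + 4.25^2/(2*9.81)
   = 0.9 + 21.814 + 0.9206
   = 23.635 m.
h_L = H1 - H2 = 33.459 - 23.635 = 9.824 m.

9.824


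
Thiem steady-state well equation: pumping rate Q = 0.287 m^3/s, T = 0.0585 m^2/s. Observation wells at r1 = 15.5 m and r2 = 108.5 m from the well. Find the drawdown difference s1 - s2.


Thiem equation: s1 - s2 = Q/(2*pi*T) * ln(r2/r1).
ln(r2/r1) = ln(108.5/15.5) = 1.9459.
Q/(2*pi*T) = 0.287 / (2*pi*0.0585) = 0.287 / 0.3676 = 0.7808.
s1 - s2 = 0.7808 * 1.9459 = 1.5194 m.

1.5194


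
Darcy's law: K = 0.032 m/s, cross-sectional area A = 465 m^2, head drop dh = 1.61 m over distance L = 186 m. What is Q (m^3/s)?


Darcy's law: Q = K * A * i, where i = dh/L.
Hydraulic gradient i = 1.61 / 186 = 0.008656.
Q = 0.032 * 465 * 0.008656
  = 0.1288 m^3/s.

0.1288


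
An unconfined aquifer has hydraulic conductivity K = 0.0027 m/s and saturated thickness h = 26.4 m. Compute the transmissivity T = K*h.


Transmissivity is defined as T = K * h.
T = 0.0027 * 26.4
  = 0.0713 m^2/s.

0.0713


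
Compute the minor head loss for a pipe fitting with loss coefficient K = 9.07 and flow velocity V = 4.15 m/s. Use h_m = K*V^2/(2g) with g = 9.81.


Minor loss formula: h_m = K * V^2/(2g).
V^2 = 4.15^2 = 17.2225.
V^2/(2g) = 17.2225 / 19.62 = 0.8778 m.
h_m = 9.07 * 0.8778 = 7.9617 m.

7.9617


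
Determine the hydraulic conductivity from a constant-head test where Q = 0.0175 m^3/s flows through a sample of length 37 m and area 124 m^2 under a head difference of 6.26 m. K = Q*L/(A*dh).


From K = Q*L / (A*dh):
Numerator: Q*L = 0.0175 * 37 = 0.6475.
Denominator: A*dh = 124 * 6.26 = 776.24.
K = 0.6475 / 776.24 = 0.000834 m/s.

0.000834


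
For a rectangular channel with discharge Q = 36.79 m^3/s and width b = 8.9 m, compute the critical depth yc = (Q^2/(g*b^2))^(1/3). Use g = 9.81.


Using yc = (Q^2 / (g * b^2))^(1/3):
Q^2 = 36.79^2 = 1353.5.
g * b^2 = 9.81 * 8.9^2 = 9.81 * 79.21 = 777.05.
Q^2 / (g*b^2) = 1353.5 / 777.05 = 1.7418.
yc = 1.7418^(1/3) = 1.2032 m.

1.2032


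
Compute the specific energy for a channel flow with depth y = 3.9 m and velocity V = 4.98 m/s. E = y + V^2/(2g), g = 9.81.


Specific energy E = y + V^2/(2g).
Velocity head = V^2/(2g) = 4.98^2 / (2*9.81) = 24.8004 / 19.62 = 1.264 m.
E = 3.9 + 1.264 = 5.164 m.

5.164


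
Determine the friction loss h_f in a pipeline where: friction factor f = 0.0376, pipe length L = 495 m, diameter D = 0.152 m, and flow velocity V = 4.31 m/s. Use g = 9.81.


Darcy-Weisbach equation: h_f = f * (L/D) * V^2/(2g).
f * L/D = 0.0376 * 495/0.152 = 122.4474.
V^2/(2g) = 4.31^2 / (2*9.81) = 18.5761 / 19.62 = 0.9468 m.
h_f = 122.4474 * 0.9468 = 115.932 m.

115.932


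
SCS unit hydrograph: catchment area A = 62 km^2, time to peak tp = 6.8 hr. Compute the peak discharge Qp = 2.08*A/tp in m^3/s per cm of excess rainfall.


SCS formula: Qp = 2.08 * A / tp.
Qp = 2.08 * 62 / 6.8
   = 128.96 / 6.8
   = 18.96 m^3/s per cm.

18.96


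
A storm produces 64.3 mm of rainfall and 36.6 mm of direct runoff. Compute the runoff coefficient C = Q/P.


The runoff coefficient C = runoff depth / rainfall depth.
C = 36.6 / 64.3
  = 0.5692.

0.5692


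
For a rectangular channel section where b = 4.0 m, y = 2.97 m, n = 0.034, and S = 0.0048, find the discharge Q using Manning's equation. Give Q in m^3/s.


For a rectangular channel, the cross-sectional area A = b * y = 4.0 * 2.97 = 11.88 m^2.
The wetted perimeter P = b + 2y = 4.0 + 2*2.97 = 9.94 m.
Hydraulic radius R = A/P = 11.88/9.94 = 1.1952 m.
Velocity V = (1/n)*R^(2/3)*S^(1/2) = (1/0.034)*1.1952^(2/3)*0.0048^(1/2) = 2.2949 m/s.
Discharge Q = A * V = 11.88 * 2.2949 = 27.263 m^3/s.

27.263


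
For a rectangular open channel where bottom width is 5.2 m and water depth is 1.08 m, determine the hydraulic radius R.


For a rectangular section:
Flow area A = b * y = 5.2 * 1.08 = 5.62 m^2.
Wetted perimeter P = b + 2y = 5.2 + 2*1.08 = 7.36 m.
Hydraulic radius R = A/P = 5.62 / 7.36 = 0.763 m.

0.763


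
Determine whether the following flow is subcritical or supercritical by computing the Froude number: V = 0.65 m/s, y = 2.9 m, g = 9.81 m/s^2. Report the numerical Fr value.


The Froude number is defined as Fr = V / sqrt(g*y).
g*y = 9.81 * 2.9 = 28.449.
sqrt(g*y) = sqrt(28.449) = 5.3338.
Fr = 0.65 / 5.3338 = 0.1219.
Since Fr < 1, the flow is subcritical.

0.1219


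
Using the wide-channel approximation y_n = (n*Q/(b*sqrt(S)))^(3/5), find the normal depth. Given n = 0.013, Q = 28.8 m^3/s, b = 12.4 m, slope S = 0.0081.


We use the wide-channel approximation y_n = (n*Q/(b*sqrt(S)))^(3/5).
sqrt(S) = sqrt(0.0081) = 0.09.
Numerator: n*Q = 0.013 * 28.8 = 0.3744.
Denominator: b*sqrt(S) = 12.4 * 0.09 = 1.116.
arg = 0.3355.
y_n = 0.3355^(3/5) = 0.5193 m.

0.5193


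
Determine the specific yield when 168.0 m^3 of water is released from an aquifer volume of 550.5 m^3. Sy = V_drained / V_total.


Specific yield Sy = Volume drained / Total volume.
Sy = 168.0 / 550.5
   = 0.3052.

0.3052


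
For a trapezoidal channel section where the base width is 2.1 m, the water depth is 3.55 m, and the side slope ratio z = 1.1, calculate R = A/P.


For a trapezoidal section with side slope z:
A = (b + z*y)*y = (2.1 + 1.1*3.55)*3.55 = 21.318 m^2.
P = b + 2*y*sqrt(1 + z^2) = 2.1 + 2*3.55*sqrt(1 + 1.1^2) = 12.655 m.
R = A/P = 21.318 / 12.655 = 1.6845 m.

1.6845


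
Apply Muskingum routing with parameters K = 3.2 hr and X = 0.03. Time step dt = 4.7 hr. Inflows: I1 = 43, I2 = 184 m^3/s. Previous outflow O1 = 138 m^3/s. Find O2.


Muskingum coefficients:
denom = 2*K*(1-X) + dt = 2*3.2*(1-0.03) + 4.7 = 10.908.
C0 = (dt - 2*K*X)/denom = (4.7 - 2*3.2*0.03)/10.908 = 0.4133.
C1 = (dt + 2*K*X)/denom = (4.7 + 2*3.2*0.03)/10.908 = 0.4485.
C2 = (2*K*(1-X) - dt)/denom = 0.1382.
O2 = C0*I2 + C1*I1 + C2*O1
   = 0.4133*184 + 0.4485*43 + 0.1382*138
   = 114.41 m^3/s.

114.41


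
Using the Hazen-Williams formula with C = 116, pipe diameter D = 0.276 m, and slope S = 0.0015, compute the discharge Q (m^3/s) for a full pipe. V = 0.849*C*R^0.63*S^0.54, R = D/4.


For a full circular pipe, R = D/4 = 0.276/4 = 0.069 m.
V = 0.849 * 116 * 0.069^0.63 * 0.0015^0.54
  = 0.849 * 116 * 0.185556 * 0.02986
  = 0.5457 m/s.
Pipe area A = pi*D^2/4 = pi*0.276^2/4 = 0.0598 m^2.
Q = A * V = 0.0598 * 0.5457 = 0.0326 m^3/s.

0.0326


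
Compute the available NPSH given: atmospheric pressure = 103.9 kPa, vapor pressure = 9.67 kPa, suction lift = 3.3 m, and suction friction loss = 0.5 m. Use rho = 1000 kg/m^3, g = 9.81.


NPSHa = p_atm/(rho*g) - z_s - hf_s - p_vap/(rho*g).
p_atm/(rho*g) = 103.9*1000 / (1000*9.81) = 10.591 m.
p_vap/(rho*g) = 9.67*1000 / (1000*9.81) = 0.986 m.
NPSHa = 10.591 - 3.3 - 0.5 - 0.986
      = 5.81 m.

5.81


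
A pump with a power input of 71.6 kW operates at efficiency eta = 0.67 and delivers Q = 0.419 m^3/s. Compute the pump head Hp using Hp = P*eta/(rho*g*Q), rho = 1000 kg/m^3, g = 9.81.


Pump head formula: Hp = P * eta / (rho * g * Q).
Numerator: P * eta = 71.6 * 1000 * 0.67 = 47972.0 W.
Denominator: rho * g * Q = 1000 * 9.81 * 0.419 = 4110.39.
Hp = 47972.0 / 4110.39 = 11.67 m.

11.67


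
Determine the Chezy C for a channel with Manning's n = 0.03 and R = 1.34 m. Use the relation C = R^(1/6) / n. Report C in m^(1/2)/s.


The Chezy coefficient relates to Manning's n through C = R^(1/6) / n.
R^(1/6) = 1.34^(1/6) = 1.049988.
C = 1.049988 / 0.03 = 35.0 m^(1/2)/s.

35.0


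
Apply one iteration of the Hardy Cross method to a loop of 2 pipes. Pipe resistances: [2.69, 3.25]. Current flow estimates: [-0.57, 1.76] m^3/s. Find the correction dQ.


Numerator terms (r*Q*|Q|): 2.69*-0.57*|-0.57| = -0.874; 3.25*1.76*|1.76| = 10.0672.
Sum of numerator = 9.1932.
Denominator terms (r*|Q|): 2.69*|-0.57| = 1.5333; 3.25*|1.76| = 5.72.
2 * sum of denominator = 2 * 7.2533 = 14.5066.
dQ = -9.1932 / 14.5066 = -0.6337 m^3/s.

-0.6337


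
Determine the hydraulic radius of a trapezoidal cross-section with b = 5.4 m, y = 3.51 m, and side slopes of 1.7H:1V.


For a trapezoidal section with side slope z:
A = (b + z*y)*y = (5.4 + 1.7*3.51)*3.51 = 39.898 m^2.
P = b + 2*y*sqrt(1 + z^2) = 5.4 + 2*3.51*sqrt(1 + 1.7^2) = 19.246 m.
R = A/P = 39.898 / 19.246 = 2.0731 m.

2.0731


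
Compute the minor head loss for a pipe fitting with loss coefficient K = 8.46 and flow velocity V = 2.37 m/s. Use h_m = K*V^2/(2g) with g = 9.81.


Minor loss formula: h_m = K * V^2/(2g).
V^2 = 2.37^2 = 5.6169.
V^2/(2g) = 5.6169 / 19.62 = 0.2863 m.
h_m = 8.46 * 0.2863 = 2.422 m.

2.422


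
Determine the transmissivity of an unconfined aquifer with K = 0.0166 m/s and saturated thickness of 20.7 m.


Transmissivity is defined as T = K * h.
T = 0.0166 * 20.7
  = 0.3436 m^2/s.

0.3436


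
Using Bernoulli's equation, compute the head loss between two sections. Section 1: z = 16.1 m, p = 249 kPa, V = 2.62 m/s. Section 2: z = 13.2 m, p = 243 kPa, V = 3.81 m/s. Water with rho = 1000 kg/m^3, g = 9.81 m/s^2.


Total head at each section: H = z + p/(rho*g) + V^2/(2g).
H1 = 16.1 + 249*1000/(1000*9.81) + 2.62^2/(2*9.81)
   = 16.1 + 25.382 + 0.3499
   = 41.832 m.
H2 = 13.2 + 243*1000/(1000*9.81) + 3.81^2/(2*9.81)
   = 13.2 + 24.771 + 0.7399
   = 38.711 m.
h_L = H1 - H2 = 41.832 - 38.711 = 3.122 m.

3.122


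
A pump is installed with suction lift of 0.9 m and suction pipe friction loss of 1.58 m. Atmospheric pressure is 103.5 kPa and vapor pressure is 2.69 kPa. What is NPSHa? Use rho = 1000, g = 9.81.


NPSHa = p_atm/(rho*g) - z_s - hf_s - p_vap/(rho*g).
p_atm/(rho*g) = 103.5*1000 / (1000*9.81) = 10.55 m.
p_vap/(rho*g) = 2.69*1000 / (1000*9.81) = 0.274 m.
NPSHa = 10.55 - 0.9 - 1.58 - 0.274
      = 7.8 m.

7.8


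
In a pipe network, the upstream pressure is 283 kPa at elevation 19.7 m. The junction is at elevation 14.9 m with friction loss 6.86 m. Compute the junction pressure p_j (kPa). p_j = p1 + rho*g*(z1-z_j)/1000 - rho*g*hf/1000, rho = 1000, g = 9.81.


Junction pressure: p_j = p1 + rho*g*(z1 - z_j)/1000 - rho*g*hf/1000.
Elevation term = 1000*9.81*(19.7 - 14.9)/1000 = 47.088 kPa.
Friction term = 1000*9.81*6.86/1000 = 67.297 kPa.
p_j = 283 + 47.088 - 67.297 = 262.79 kPa.

262.79


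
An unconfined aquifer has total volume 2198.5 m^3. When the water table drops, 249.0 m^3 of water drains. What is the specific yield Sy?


Specific yield Sy = Volume drained / Total volume.
Sy = 249.0 / 2198.5
   = 0.1133.

0.1133


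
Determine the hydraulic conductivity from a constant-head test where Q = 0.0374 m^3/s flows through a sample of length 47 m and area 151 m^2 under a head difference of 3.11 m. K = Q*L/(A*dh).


From K = Q*L / (A*dh):
Numerator: Q*L = 0.0374 * 47 = 1.7578.
Denominator: A*dh = 151 * 3.11 = 469.61.
K = 1.7578 / 469.61 = 0.003743 m/s.

0.003743


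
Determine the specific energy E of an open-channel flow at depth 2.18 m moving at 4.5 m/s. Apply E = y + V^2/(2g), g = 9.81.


Specific energy E = y + V^2/(2g).
Velocity head = V^2/(2g) = 4.5^2 / (2*9.81) = 20.25 / 19.62 = 1.0321 m.
E = 2.18 + 1.0321 = 3.2121 m.

3.2121


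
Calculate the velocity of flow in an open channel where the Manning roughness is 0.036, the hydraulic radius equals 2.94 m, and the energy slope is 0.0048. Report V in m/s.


Manning's equation gives V = (1/n) * R^(2/3) * S^(1/2).
First, compute R^(2/3) = 2.94^(2/3) = 2.0523.
Next, S^(1/2) = 0.0048^(1/2) = 0.069282.
Then 1/n = 1/0.036 = 27.78.
V = 27.78 * 2.0523 * 0.069282 = 3.9496 m/s.

3.9496


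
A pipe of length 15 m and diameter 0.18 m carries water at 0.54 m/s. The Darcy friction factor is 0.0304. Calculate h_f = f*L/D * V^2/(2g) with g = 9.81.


Darcy-Weisbach equation: h_f = f * (L/D) * V^2/(2g).
f * L/D = 0.0304 * 15/0.18 = 2.5333.
V^2/(2g) = 0.54^2 / (2*9.81) = 0.2916 / 19.62 = 0.0149 m.
h_f = 2.5333 * 0.0149 = 0.038 m.

0.038


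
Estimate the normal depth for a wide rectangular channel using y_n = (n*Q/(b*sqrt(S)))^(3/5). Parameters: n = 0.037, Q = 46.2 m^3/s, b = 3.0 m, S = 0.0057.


We use the wide-channel approximation y_n = (n*Q/(b*sqrt(S)))^(3/5).
sqrt(S) = sqrt(0.0057) = 0.075498.
Numerator: n*Q = 0.037 * 46.2 = 1.7094.
Denominator: b*sqrt(S) = 3.0 * 0.075498 = 0.226494.
arg = 7.5472.
y_n = 7.5472^(3/5) = 3.3626 m.

3.3626


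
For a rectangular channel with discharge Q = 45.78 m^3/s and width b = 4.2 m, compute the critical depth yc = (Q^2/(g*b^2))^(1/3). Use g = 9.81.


Using yc = (Q^2 / (g * b^2))^(1/3):
Q^2 = 45.78^2 = 2095.81.
g * b^2 = 9.81 * 4.2^2 = 9.81 * 17.64 = 173.05.
Q^2 / (g*b^2) = 2095.81 / 173.05 = 12.111.
yc = 12.111^(1/3) = 2.2965 m.

2.2965


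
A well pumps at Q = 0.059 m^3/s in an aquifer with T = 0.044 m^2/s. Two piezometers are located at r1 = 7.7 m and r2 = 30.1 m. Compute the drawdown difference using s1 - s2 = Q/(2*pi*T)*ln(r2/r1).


Thiem equation: s1 - s2 = Q/(2*pi*T) * ln(r2/r1).
ln(r2/r1) = ln(30.1/7.7) = 1.3633.
Q/(2*pi*T) = 0.059 / (2*pi*0.044) = 0.059 / 0.2765 = 0.2134.
s1 - s2 = 0.2134 * 1.3633 = 0.2909 m.

0.2909


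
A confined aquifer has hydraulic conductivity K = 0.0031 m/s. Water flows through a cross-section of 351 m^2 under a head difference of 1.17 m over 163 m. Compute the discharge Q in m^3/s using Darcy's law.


Darcy's law: Q = K * A * i, where i = dh/L.
Hydraulic gradient i = 1.17 / 163 = 0.007178.
Q = 0.0031 * 351 * 0.007178
  = 0.0078 m^3/s.

0.0078


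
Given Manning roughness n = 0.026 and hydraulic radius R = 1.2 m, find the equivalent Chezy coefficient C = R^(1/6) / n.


The Chezy coefficient relates to Manning's n through C = R^(1/6) / n.
R^(1/6) = 1.2^(1/6) = 1.030853.
C = 1.030853 / 0.026 = 39.65 m^(1/2)/s.

39.65


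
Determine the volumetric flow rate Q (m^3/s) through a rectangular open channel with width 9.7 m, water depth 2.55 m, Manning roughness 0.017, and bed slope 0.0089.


For a rectangular channel, the cross-sectional area A = b * y = 9.7 * 2.55 = 24.73 m^2.
The wetted perimeter P = b + 2y = 9.7 + 2*2.55 = 14.8 m.
Hydraulic radius R = A/P = 24.73/14.8 = 1.6713 m.
Velocity V = (1/n)*R^(2/3)*S^(1/2) = (1/0.017)*1.6713^(2/3)*0.0089^(1/2) = 7.8153 m/s.
Discharge Q = A * V = 24.73 * 7.8153 = 193.312 m^3/s.

193.312


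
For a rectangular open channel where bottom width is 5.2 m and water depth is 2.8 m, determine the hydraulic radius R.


For a rectangular section:
Flow area A = b * y = 5.2 * 2.8 = 14.56 m^2.
Wetted perimeter P = b + 2y = 5.2 + 2*2.8 = 10.8 m.
Hydraulic radius R = A/P = 14.56 / 10.8 = 1.3481 m.

1.3481


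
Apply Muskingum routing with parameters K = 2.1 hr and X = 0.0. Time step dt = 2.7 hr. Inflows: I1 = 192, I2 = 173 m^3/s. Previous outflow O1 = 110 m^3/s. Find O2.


Muskingum coefficients:
denom = 2*K*(1-X) + dt = 2*2.1*(1-0.0) + 2.7 = 6.9.
C0 = (dt - 2*K*X)/denom = (2.7 - 2*2.1*0.0)/6.9 = 0.3913.
C1 = (dt + 2*K*X)/denom = (2.7 + 2*2.1*0.0)/6.9 = 0.3913.
C2 = (2*K*(1-X) - dt)/denom = 0.2174.
O2 = C0*I2 + C1*I1 + C2*O1
   = 0.3913*173 + 0.3913*192 + 0.2174*110
   = 166.74 m^3/s.

166.74


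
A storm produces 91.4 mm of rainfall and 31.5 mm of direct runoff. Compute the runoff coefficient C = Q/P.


The runoff coefficient C = runoff depth / rainfall depth.
C = 31.5 / 91.4
  = 0.3446.

0.3446


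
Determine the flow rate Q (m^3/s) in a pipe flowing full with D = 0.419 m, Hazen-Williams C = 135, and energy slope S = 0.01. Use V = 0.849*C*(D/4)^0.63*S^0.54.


For a full circular pipe, R = D/4 = 0.419/4 = 0.1047 m.
V = 0.849 * 135 * 0.1047^0.63 * 0.01^0.54
  = 0.849 * 135 * 0.241378 * 0.083176
  = 2.3011 m/s.
Pipe area A = pi*D^2/4 = pi*0.419^2/4 = 0.1379 m^2.
Q = A * V = 0.1379 * 2.3011 = 0.3173 m^3/s.

0.3173


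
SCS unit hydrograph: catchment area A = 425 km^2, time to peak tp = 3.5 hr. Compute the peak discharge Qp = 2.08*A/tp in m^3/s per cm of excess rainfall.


SCS formula: Qp = 2.08 * A / tp.
Qp = 2.08 * 425 / 3.5
   = 884.0 / 3.5
   = 252.57 m^3/s per cm.

252.57


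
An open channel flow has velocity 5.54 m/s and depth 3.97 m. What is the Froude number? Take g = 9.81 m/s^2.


The Froude number is defined as Fr = V / sqrt(g*y).
g*y = 9.81 * 3.97 = 38.9457.
sqrt(g*y) = sqrt(38.9457) = 6.2406.
Fr = 5.54 / 6.2406 = 0.8877.

0.8877


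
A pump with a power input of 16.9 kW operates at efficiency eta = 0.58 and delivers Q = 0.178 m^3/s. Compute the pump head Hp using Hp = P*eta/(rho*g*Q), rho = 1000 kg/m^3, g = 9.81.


Pump head formula: Hp = P * eta / (rho * g * Q).
Numerator: P * eta = 16.9 * 1000 * 0.58 = 9802.0 W.
Denominator: rho * g * Q = 1000 * 9.81 * 0.178 = 1746.18.
Hp = 9802.0 / 1746.18 = 5.61 m.

5.61


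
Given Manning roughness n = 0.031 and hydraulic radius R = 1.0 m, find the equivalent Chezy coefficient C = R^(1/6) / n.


The Chezy coefficient relates to Manning's n through C = R^(1/6) / n.
R^(1/6) = 1.0^(1/6) = 1.0.
C = 1.0 / 0.031 = 32.26 m^(1/2)/s.

32.26


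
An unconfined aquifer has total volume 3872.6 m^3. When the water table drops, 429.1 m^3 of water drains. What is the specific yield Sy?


Specific yield Sy = Volume drained / Total volume.
Sy = 429.1 / 3872.6
   = 0.1108.

0.1108


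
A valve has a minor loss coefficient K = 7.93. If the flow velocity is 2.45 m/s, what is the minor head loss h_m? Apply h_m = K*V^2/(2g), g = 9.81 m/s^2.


Minor loss formula: h_m = K * V^2/(2g).
V^2 = 2.45^2 = 6.0025.
V^2/(2g) = 6.0025 / 19.62 = 0.3059 m.
h_m = 7.93 * 0.3059 = 2.4261 m.

2.4261


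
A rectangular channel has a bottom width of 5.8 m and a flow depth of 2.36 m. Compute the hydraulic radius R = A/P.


For a rectangular section:
Flow area A = b * y = 5.8 * 2.36 = 13.69 m^2.
Wetted perimeter P = b + 2y = 5.8 + 2*2.36 = 10.52 m.
Hydraulic radius R = A/P = 13.69 / 10.52 = 1.3011 m.

1.3011


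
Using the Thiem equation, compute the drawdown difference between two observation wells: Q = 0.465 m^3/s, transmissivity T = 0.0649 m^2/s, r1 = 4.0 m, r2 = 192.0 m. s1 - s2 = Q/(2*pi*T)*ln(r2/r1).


Thiem equation: s1 - s2 = Q/(2*pi*T) * ln(r2/r1).
ln(r2/r1) = ln(192.0/4.0) = 3.8712.
Q/(2*pi*T) = 0.465 / (2*pi*0.0649) = 0.465 / 0.4078 = 1.1403.
s1 - s2 = 1.1403 * 3.8712 = 4.4144 m.

4.4144


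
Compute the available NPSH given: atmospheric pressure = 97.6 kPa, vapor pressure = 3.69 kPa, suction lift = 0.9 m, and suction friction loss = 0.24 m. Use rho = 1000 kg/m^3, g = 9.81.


NPSHa = p_atm/(rho*g) - z_s - hf_s - p_vap/(rho*g).
p_atm/(rho*g) = 97.6*1000 / (1000*9.81) = 9.949 m.
p_vap/(rho*g) = 3.69*1000 / (1000*9.81) = 0.376 m.
NPSHa = 9.949 - 0.9 - 0.24 - 0.376
      = 8.43 m.

8.43
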